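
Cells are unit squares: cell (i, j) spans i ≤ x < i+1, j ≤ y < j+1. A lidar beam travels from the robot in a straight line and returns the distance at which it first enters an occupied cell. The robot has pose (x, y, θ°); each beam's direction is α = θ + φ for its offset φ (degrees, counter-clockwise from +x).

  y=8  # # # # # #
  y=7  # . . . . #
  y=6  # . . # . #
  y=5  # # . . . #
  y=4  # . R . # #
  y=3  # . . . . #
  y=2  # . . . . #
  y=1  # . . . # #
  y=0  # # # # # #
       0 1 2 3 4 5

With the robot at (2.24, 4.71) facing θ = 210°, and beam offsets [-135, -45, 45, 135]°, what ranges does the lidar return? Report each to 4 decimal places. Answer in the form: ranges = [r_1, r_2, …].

ranges = [3.4061, 1.1205, 3.8409, 1.8221]

beam 1: φ=-135°, α=75°
  direction (0.2588, 0.9659); cell (2,4); t to first gridline: x 2.9364, y 0.3002 (then +3.8637 / +1.0353)
    (2,5) via y @ 0.3002
    (2,6) via y @ 1.3355
    (2,7) via y @ 2.3708
    (3,7) via x @ 2.9364
    (3,8) via y @ 3.4061  # hit
  → r_1 = 3.4061
beam 2: φ=-45°, α=165°
  direction (-0.9659, 0.2588); cell (2,4); t to first gridline: x 0.2485, y 1.1205 (then +1.0353 / +3.8637)
    (1,4) via x @ 0.2485
    (1,5) via y @ 1.1205  # hit
  → r_2 = 1.1205
beam 3: φ=45°, α=255°
  direction (-0.2588, -0.9659); cell (2,4); t to first gridline: x 0.9273, y 0.7350 (then +3.8637 / +1.0353)
    (2,3) via y @ 0.7350
    (1,3) via x @ 0.9273
    (1,2) via y @ 1.7703
    (1,1) via y @ 2.8056
    (1,0) via y @ 3.8409  # hit
  → r_3 = 3.8409
beam 4: φ=135°, α=345°
  direction (0.9659, -0.2588); cell (2,4); t to first gridline: x 0.7868, y 2.7432 (then +1.0353 / +3.8637)
    (3,4) via x @ 0.7868
    (4,4) via x @ 1.8221  # hit
  → r_4 = 1.8221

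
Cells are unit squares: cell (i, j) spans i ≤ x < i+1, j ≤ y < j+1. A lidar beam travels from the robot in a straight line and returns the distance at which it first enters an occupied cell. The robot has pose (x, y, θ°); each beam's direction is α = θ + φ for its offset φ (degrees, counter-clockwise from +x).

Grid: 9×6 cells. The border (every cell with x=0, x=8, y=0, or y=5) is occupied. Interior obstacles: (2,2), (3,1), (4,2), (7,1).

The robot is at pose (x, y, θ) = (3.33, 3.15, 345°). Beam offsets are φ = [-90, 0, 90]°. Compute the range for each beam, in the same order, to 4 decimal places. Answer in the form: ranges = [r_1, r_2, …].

ranges = [1.1906, 0.6936, 1.9153]

beam 1: φ=-90°, α=255°
  direction (-0.2588, -0.9659); cell (3,3); t to first gridline: x 1.2750, y 0.1553 (then +3.8637 / +1.0353)
    (3,2) via y @ 0.1553
    (3,1) via y @ 1.1906  # hit
  → r_1 = 1.1906
beam 2: φ=0°, α=345°
  direction (0.9659, -0.2588); cell (3,3); t to first gridline: x 0.6936, y 0.5796 (then +1.0353 / +3.8637)
    (3,2) via y @ 0.5796
    (4,2) via x @ 0.6936  # hit
  → r_2 = 0.6936
beam 3: φ=90°, α=75°
  direction (0.2588, 0.9659); cell (3,3); t to first gridline: x 2.5887, y 0.8800 (then +3.8637 / +1.0353)
    (3,4) via y @ 0.8800
    (3,5) via y @ 1.9153  # hit
  → r_3 = 1.9153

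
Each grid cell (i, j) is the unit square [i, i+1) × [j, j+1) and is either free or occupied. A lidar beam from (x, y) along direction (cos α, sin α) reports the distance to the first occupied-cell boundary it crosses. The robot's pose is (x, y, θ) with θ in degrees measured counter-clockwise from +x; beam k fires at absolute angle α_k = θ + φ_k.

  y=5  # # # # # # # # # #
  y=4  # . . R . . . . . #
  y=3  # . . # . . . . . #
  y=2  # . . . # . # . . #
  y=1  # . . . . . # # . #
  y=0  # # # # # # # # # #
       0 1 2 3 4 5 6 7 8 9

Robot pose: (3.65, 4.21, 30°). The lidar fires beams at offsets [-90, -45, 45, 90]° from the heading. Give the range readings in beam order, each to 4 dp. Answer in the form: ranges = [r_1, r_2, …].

beam 1: φ=-90°, α=300°
  d=(0.5000,-0.8660)  start (3,4)  tX=0.7000 tY=0.2425  stride 1/|dx|=2.0000 1/|dy|=1.1547
    cross y-line → (3,3), t=0.2425 (wall)
  → r_1 = 0.2425
beam 2: φ=-45°, α=345°
  d=(0.9659,-0.2588)  start (3,4)  tX=0.3623 tY=0.8114  stride 1/|dx|=1.0353 1/|dy|=3.8637
    cross x-line → (4,4), t=0.3623
    cross y-line → (4,3), t=0.8114
    cross x-line → (5,3), t=1.3976
    cross x-line → (6,3), t=2.4329
    cross x-line → (7,3), t=3.4682
    cross x-line → (8,3), t=4.5035
    cross y-line → (8,2), t=4.6751
    cross x-line → (9,2), t=5.5387 (wall)
  → r_2 = 5.5387
beam 3: φ=45°, α=75°
  d=(0.2588,0.9659)  start (3,4)  tX=1.3523 tY=0.8179  stride 1/|dx|=3.8637 1/|dy|=1.0353
    cross y-line → (3,5), t=0.8179 (wall)
  → r_3 = 0.8179
beam 4: φ=90°, α=120°
  d=(-0.5000,0.8660)  start (3,4)  tX=1.3000 tY=0.9122  stride 1/|dx|=2.0000 1/|dy|=1.1547
    cross y-line → (3,5), t=0.9122 (wall)
  → r_4 = 0.9122

ranges = [0.2425, 5.5387, 0.8179, 0.9122]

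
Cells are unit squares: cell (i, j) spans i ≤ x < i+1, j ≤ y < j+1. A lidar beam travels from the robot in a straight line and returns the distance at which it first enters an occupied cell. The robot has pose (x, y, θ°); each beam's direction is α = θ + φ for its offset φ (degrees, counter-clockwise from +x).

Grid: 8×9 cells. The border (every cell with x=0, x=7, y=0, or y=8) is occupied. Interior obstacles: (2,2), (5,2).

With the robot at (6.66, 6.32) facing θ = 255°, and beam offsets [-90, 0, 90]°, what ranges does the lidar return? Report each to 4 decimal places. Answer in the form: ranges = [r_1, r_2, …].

ranges = [5.8597, 3.4371, 0.3520]

beam 1: φ=-90°, α=165°
  d=(-0.9659,0.2588)  start (6,6)  tX=0.6833 tY=2.6273  stride 1/|dx|=1.0353 1/|dy|=3.8637
    cross x-line → (5,6), t=0.6833
    cross x-line → (4,6), t=1.7186
    cross y-line → (4,7), t=2.6273
    cross x-line → (3,7), t=2.7538
    cross x-line → (2,7), t=3.7891
    cross x-line → (1,7), t=4.8244
    cross x-line → (0,7), t=5.8597 (wall)
  → r_1 = 5.8597
beam 2: φ=0°, α=255°
  d=(-0.2588,-0.9659)  start (6,6)  tX=2.5500 tY=0.3313  stride 1/|dx|=3.8637 1/|dy|=1.0353
    cross y-line → (6,5), t=0.3313
    cross y-line → (6,4), t=1.3666
    cross y-line → (6,3), t=2.4018
    cross x-line → (5,3), t=2.5500
    cross y-line → (5,2), t=3.4371 (wall)
  → r_2 = 3.4371
beam 3: φ=90°, α=345°
  d=(0.9659,-0.2588)  start (6,6)  tX=0.3520 tY=1.2364  stride 1/|dx|=1.0353 1/|dy|=3.8637
    cross x-line → (7,6), t=0.3520 (wall)
  → r_3 = 0.3520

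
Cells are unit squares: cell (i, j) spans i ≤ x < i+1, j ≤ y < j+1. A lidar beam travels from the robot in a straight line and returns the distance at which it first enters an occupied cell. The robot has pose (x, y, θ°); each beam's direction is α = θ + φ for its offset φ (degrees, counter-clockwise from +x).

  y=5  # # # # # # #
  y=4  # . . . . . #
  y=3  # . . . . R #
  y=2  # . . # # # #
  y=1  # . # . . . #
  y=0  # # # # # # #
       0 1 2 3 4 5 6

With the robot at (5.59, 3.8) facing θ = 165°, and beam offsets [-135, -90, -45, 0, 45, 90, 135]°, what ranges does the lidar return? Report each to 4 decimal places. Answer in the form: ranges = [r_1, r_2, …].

beam 1: φ=-135°, α=30°
  d=(0.8660,0.5000)  start (5,3)  tX=0.4734 tY=0.4000  stride 1/|dx|=1.1547 1/|dy|=2.0000
    cross y-line → (5,4), t=0.4000
    cross x-line → (6,4), t=0.4734 (wall)
  → r_1 = 0.4734
beam 2: φ=-90°, α=75°
  d=(0.2588,0.9659)  start (5,3)  tX=1.5841 tY=0.2071  stride 1/|dx|=3.8637 1/|dy|=1.0353
    cross y-line → (5,4), t=0.2071
    cross y-line → (5,5), t=1.2423 (wall)
  → r_2 = 1.2423
beam 3: φ=-45°, α=120°
  d=(-0.5000,0.8660)  start (5,3)  tX=1.1800 tY=0.2309  stride 1/|dx|=2.0000 1/|dy|=1.1547
    cross y-line → (5,4), t=0.2309
    cross x-line → (4,4), t=1.1800
    cross y-line → (4,5), t=1.3856 (wall)
  → r_3 = 1.3856
beam 4: φ=0°, α=165°
  d=(-0.9659,0.2588)  start (5,3)  tX=0.6108 tY=0.7727  stride 1/|dx|=1.0353 1/|dy|=3.8637
    cross x-line → (4,3), t=0.6108
    cross y-line → (4,4), t=0.7727
    cross x-line → (3,4), t=1.6461
    cross x-line → (2,4), t=2.6814
    cross x-line → (1,4), t=3.7166
    cross y-line → (1,5), t=4.6364 (wall)
  → r_4 = 4.6364
beam 5: φ=45°, α=210°
  d=(-0.8660,-0.5000)  start (5,3)  tX=0.6813 tY=1.6000  stride 1/|dx|=1.1547 1/|dy|=2.0000
    cross x-line → (4,3), t=0.6813
    cross y-line → (4,2), t=1.6000 (wall)
  → r_5 = 1.6000
beam 6: φ=90°, α=255°
  d=(-0.2588,-0.9659)  start (5,3)  tX=2.2796 tY=0.8282  stride 1/|dx|=3.8637 1/|dy|=1.0353
    cross y-line → (5,2), t=0.8282 (wall)
  → r_6 = 0.8282
beam 7: φ=135°, α=300°
  d=(0.5000,-0.8660)  start (5,3)  tX=0.8200 tY=0.9238  stride 1/|dx|=2.0000 1/|dy|=1.1547
    cross x-line → (6,3), t=0.8200 (wall)
  → r_7 = 0.8200

ranges = [0.4734, 1.2423, 1.3856, 4.6364, 1.6000, 0.8282, 0.8200]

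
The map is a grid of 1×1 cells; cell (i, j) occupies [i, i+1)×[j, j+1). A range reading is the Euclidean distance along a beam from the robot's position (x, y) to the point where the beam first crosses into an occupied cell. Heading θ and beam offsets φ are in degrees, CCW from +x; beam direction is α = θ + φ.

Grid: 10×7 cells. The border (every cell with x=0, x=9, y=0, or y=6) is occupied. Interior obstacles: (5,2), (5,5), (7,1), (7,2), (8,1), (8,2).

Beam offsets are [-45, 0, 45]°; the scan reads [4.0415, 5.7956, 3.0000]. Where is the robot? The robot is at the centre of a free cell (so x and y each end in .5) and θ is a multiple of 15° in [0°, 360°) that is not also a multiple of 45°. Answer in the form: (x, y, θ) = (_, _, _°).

Candidates: 34 free-cell centres × 16 headings = 544 poses. Raycast each; keep the one whose scan matches to 4 dp.
  (2.5, 4.5, 285°): beam 1 = 3.0000 ≠ 4.0415 ✗
  (4.5, 1.5, 240°): beam 1 = 1.9319 ≠ 4.0415 ✗
  (1.5, 1.5, 195°): beam 1 = 0.5774 ≠ 4.0415 ✗
  …
  (1.5, 4.5, 345°): r_1=4.0415, r_2=5.7956, r_3=3.0000 — all match ✓
No second candidate reproduces the full scan.

(x, y, θ) = (1.5, 4.5, 345°)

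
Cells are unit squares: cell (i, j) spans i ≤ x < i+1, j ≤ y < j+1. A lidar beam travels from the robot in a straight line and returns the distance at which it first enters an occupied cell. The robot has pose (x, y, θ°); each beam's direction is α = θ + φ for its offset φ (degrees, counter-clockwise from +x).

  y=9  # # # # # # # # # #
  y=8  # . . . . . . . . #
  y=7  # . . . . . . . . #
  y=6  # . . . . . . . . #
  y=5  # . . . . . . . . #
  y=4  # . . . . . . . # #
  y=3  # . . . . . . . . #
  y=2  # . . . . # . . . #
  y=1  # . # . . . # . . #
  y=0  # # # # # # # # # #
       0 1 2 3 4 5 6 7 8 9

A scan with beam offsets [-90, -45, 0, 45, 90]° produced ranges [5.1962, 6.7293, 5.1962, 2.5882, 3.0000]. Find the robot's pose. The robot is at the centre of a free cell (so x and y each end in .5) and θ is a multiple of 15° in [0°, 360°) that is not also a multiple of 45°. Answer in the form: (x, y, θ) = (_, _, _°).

(x, y, θ) = (7.5, 4.5, 210°)

The pose lattice has 60·16 = 960 candidates. Test each by forward raycasting.
  (4.5, 1.5, 300°): beam 1 = 1.0000 ≠ 5.1962 ✗
  (5.5, 6.5, 330°): beam 2 = 4.6587 ≠ 6.7293 ✗
  (5.5, 7.5, 195°): beam 1 = 1.5529 ≠ 5.1962 ✗
  …
  (7.5, 4.5, 210°): r_1=5.1962, r_2=6.7293, r_3=5.1962, r_4=2.5882, r_5=3.0000 — all match ✓
Only this pose fits every beam.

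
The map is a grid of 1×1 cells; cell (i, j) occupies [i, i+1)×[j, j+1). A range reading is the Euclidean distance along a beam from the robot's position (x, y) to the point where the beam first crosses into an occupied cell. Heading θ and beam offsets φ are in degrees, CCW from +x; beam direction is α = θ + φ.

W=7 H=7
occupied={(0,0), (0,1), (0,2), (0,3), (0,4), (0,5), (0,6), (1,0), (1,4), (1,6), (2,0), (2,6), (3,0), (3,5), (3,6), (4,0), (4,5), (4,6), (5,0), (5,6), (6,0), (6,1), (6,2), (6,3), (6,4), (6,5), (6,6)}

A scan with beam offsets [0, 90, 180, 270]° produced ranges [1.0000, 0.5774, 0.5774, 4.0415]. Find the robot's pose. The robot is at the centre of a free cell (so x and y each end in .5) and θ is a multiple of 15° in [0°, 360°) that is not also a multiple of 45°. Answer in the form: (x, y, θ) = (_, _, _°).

(x, y, θ) = (5.5, 1.5, 210°)

Candidates: 22 free-cell centres × 16 headings = 352 poses. Raycast each; keep the one whose scan matches to 4 dp.
  (3.5, 3.5, 330°): beam 1 = 2.8868 ≠ 1.0000 ✗
  (2.5, 1.5, 195°): beam 1 = 1.5529 ≠ 1.0000 ✗
  (3.5, 3.5, 105°): beam 1 = 1.5529 ≠ 1.0000 ✗
  …
  (5.5, 1.5, 210°): r_1=1.0000, r_2=0.5774, r_3=0.5774, r_4=4.0415 — all match ✓
Unique over the lattice → pose = (5.5, 1.5, 210°).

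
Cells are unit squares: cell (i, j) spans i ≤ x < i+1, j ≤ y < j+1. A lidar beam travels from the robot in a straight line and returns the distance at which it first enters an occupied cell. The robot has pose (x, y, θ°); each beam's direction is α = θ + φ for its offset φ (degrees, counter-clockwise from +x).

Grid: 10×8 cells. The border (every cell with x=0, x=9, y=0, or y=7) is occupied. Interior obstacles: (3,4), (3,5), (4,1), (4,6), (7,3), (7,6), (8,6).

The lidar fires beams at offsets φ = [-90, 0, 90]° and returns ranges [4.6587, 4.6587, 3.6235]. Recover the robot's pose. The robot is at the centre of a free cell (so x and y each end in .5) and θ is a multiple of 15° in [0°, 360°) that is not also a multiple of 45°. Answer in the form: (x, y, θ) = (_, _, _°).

The pose lattice has 41·16 = 656 candidates. Test each by forward raycasting.
  (1.5, 3.5, 330°): beam 1 = 1.0000 ≠ 4.6587 ✗
  (3.5, 3.5, 105°): beam 1 = 5.6940 ≠ 4.6587 ✗
  (6.5, 5.5, 105°): beam 1 = 1.9319 ≠ 4.6587 ✗
  (1.5, 3.5, 120°): beam 1 = 1.7321 ≠ 4.6587 ✗
  …
  (4.5, 2.5, 75°): r_1=4.6587, r_2=4.6587, r_3=3.6235 — all match ✓
Unique over the lattice → pose = (4.5, 2.5, 75°).

(x, y, θ) = (4.5, 2.5, 75°)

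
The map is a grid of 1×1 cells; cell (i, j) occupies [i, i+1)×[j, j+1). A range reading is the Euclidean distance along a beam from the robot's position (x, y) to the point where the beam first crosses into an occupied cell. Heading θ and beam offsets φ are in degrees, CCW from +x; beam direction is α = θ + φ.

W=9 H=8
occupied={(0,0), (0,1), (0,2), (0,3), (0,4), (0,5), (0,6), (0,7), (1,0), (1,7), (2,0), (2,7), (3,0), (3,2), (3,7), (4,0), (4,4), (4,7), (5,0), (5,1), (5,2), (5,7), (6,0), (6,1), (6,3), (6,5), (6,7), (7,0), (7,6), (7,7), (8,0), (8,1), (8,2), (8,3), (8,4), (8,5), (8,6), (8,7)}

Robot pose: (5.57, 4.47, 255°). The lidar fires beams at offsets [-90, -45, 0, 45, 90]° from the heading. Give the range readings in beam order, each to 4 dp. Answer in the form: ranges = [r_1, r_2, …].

ranges = [0.5901, 0.6582, 1.5219, 0.8600, 2.5157]

beam 1: φ=-90°, α=165°
  d=(-0.9659,0.2588)  start (5,4)  tX=0.5901 tY=2.0478  stride 1/|dx|=1.0353 1/|dy|=3.8637
    cross x-line → (4,4), t=0.5901 (wall)
  → r_1 = 0.5901
beam 2: φ=-45°, α=210°
  d=(-0.8660,-0.5000)  start (5,4)  tX=0.6582 tY=0.9400  stride 1/|dx|=1.1547 1/|dy|=2.0000
    cross x-line → (4,4), t=0.6582 (wall)
  → r_2 = 0.6582
beam 3: φ=0°, α=255°
  d=(-0.2588,-0.9659)  start (5,4)  tX=2.2023 tY=0.4866  stride 1/|dx|=3.8637 1/|dy|=1.0353
    cross y-line → (5,3), t=0.4866
    cross y-line → (5,2), t=1.5219 (wall)
  → r_3 = 1.5219
beam 4: φ=45°, α=300°
  d=(0.5000,-0.8660)  start (5,4)  tX=0.8600 tY=0.5427  stride 1/|dx|=2.0000 1/|dy|=1.1547
    cross y-line → (5,3), t=0.5427
    cross x-line → (6,3), t=0.8600 (wall)
  → r_4 = 0.8600
beam 5: φ=90°, α=345°
  d=(0.9659,-0.2588)  start (5,4)  tX=0.4452 tY=1.8159  stride 1/|dx|=1.0353 1/|dy|=3.8637
    cross x-line → (6,4), t=0.4452
    cross x-line → (7,4), t=1.4804
    cross y-line → (7,3), t=1.8159
    cross x-line → (8,3), t=2.5157 (wall)
  → r_5 = 2.5157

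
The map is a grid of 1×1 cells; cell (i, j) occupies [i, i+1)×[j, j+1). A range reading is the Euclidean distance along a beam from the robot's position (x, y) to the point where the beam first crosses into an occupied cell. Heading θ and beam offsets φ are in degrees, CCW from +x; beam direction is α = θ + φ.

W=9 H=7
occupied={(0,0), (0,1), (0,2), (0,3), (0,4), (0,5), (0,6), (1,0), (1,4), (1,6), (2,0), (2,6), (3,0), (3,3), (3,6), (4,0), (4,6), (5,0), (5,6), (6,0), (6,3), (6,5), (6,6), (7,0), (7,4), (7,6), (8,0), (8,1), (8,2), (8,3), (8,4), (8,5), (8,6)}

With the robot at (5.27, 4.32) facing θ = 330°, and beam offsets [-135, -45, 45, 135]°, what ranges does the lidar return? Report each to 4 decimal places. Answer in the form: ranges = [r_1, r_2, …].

ranges = [1.3148, 3.4371, 1.7910, 1.7393]

beam 1: φ=-135°, α=195°
  direction (-0.9659, -0.2588); cell (5,4); t to first gridline: x 0.2795, y 1.2364 (then +1.0353 / +3.8637)
    (4,4) via x @ 0.2795
    (4,3) via y @ 1.2364
    (3,3) via x @ 1.3148  # hit
  → r_1 = 1.3148
beam 2: φ=-45°, α=285°
  direction (0.2588, -0.9659); cell (5,4); t to first gridline: x 2.8205, y 0.3313 (then +3.8637 / +1.0353)
    (5,3) via y @ 0.3313
    (5,2) via y @ 1.3666
    (5,1) via y @ 2.4018
    (6,1) via x @ 2.8205
    (6,0) via y @ 3.4371  # hit
  → r_2 = 3.4371
beam 3: φ=45°, α=15°
  direction (0.9659, 0.2588); cell (5,4); t to first gridline: x 0.7558, y 2.6273 (then +1.0353 / +3.8637)
    (6,4) via x @ 0.7558
    (7,4) via x @ 1.7910  # hit
  → r_3 = 1.7910
beam 4: φ=135°, α=105°
  direction (-0.2588, 0.9659); cell (5,4); t to first gridline: x 1.0432, y 0.7040 (then +3.8637 / +1.0353)
    (5,5) via y @ 0.7040
    (4,5) via x @ 1.0432
    (4,6) via y @ 1.7393  # hit
  → r_4 = 1.7393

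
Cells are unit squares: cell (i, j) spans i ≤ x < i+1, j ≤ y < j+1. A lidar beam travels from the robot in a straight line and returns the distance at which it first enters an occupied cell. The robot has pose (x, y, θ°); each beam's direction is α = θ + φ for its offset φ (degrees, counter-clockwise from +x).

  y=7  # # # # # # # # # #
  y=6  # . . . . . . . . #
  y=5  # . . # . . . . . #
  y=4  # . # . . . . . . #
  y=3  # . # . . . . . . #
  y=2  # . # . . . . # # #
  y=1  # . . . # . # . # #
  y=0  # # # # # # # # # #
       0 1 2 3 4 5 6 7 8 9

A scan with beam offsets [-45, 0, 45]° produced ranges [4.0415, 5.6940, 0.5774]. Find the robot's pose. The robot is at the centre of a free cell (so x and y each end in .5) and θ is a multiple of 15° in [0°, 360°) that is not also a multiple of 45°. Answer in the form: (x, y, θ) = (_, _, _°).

(x, y, θ) = (3.5, 4.5, 15°)

Enumerate (i+0.5, j+0.5, θ) over the 39 free cells and 16 admissible headings. For each, cast all 3 beams and compare to the given ranges.
  (7.5, 6.5, 105°): beam 1 = 0.5774 ≠ 4.0415 ✗
  (1.5, 6.5, 195°): beam 1 = 0.5774 ≠ 4.0415 ✗
  (3.5, 4.5, 255°): beam 1 = 0.5774 ≠ 4.0415 ✗
  (7.5, 6.5, 165°): beam 1 = 0.5774 ≠ 4.0415 ✗
  …
  (3.5, 4.5, 15°): r_1=4.0415, r_2=5.6940, r_3=0.5774 — all match ✓
Unique over the lattice → pose = (3.5, 4.5, 15°).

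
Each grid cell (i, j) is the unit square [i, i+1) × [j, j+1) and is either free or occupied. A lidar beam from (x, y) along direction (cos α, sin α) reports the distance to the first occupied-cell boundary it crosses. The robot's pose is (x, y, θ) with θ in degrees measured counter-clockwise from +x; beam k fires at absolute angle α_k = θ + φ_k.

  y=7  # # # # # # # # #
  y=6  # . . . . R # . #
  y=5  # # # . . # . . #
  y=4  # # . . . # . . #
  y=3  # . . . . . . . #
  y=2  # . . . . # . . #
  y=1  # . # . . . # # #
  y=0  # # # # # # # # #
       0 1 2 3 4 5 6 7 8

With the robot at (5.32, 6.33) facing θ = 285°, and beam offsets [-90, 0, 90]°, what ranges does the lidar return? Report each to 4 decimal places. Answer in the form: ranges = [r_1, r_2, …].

beam 1: φ=-90°, α=195°
  d=(-0.9659,-0.2588)  start (5,6)  tX=0.3313 tY=1.2750  stride 1/|dx|=1.0353 1/|dy|=3.8637
    cross x-line → (4,6), t=0.3313
    cross y-line → (4,5), t=1.2750
    cross x-line → (3,5), t=1.3666
    cross x-line → (2,5), t=2.4018 (wall)
  → r_1 = 2.4018
beam 2: φ=0°, α=285°
  d=(0.2588,-0.9659)  start (5,6)  tX=2.6273 tY=0.3416  stride 1/|dx|=3.8637 1/|dy|=1.0353
    cross y-line → (5,5), t=0.3416 (wall)
  → r_2 = 0.3416
beam 3: φ=90°, α=15°
  d=(0.9659,0.2588)  start (5,6)  tX=0.7040 tY=2.5887  stride 1/|dx|=1.0353 1/|dy|=3.8637
    cross x-line → (6,6), t=0.7040 (wall)
  → r_3 = 0.7040

ranges = [2.4018, 0.3416, 0.7040]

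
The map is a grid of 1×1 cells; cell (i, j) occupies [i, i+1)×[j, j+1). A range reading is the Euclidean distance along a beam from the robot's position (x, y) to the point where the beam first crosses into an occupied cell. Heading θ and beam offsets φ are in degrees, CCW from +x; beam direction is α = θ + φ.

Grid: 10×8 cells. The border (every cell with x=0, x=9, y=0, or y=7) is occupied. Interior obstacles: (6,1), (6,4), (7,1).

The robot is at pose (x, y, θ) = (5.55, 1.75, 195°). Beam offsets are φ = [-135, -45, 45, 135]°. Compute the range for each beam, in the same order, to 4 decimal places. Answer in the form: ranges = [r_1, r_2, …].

beam 1: φ=-135°, α=60°
  direction (0.5000, 0.8660); cell (5,1); t to first gridline: x 0.9000, y 0.2887 (then +2.0000 / +1.1547)
    (5,2) via y @ 0.2887
    (6,2) via x @ 0.9000
    (6,3) via y @ 1.4434
    (6,4) via y @ 2.5981  # hit
  → r_1 = 2.5981
beam 2: φ=-45°, α=150°
  direction (-0.8660, 0.5000); cell (5,1); t to first gridline: x 0.6351, y 0.5000 (then +1.1547 / +2.0000)
    (5,2) via y @ 0.5000
    (4,2) via x @ 0.6351
    (3,2) via x @ 1.7898
    (3,3) via y @ 2.5000
    (2,3) via x @ 2.9445
    (1,3) via x @ 4.0992
    (1,4) via y @ 4.5000
    (0,4) via x @ 5.2539  # hit
  → r_2 = 5.2539
beam 3: φ=45°, α=240°
  direction (-0.5000, -0.8660); cell (5,1); t to first gridline: x 1.1000, y 0.8660 (then +2.0000 / +1.1547)
    (5,0) via y @ 0.8660  # hit
  → r_3 = 0.8660
beam 4: φ=135°, α=330°
  direction (0.8660, -0.5000); cell (5,1); t to first gridline: x 0.5196, y 1.5000 (then +1.1547 / +2.0000)
    (6,1) via x @ 0.5196  # hit
  → r_4 = 0.5196

ranges = [2.5981, 5.2539, 0.8660, 0.5196]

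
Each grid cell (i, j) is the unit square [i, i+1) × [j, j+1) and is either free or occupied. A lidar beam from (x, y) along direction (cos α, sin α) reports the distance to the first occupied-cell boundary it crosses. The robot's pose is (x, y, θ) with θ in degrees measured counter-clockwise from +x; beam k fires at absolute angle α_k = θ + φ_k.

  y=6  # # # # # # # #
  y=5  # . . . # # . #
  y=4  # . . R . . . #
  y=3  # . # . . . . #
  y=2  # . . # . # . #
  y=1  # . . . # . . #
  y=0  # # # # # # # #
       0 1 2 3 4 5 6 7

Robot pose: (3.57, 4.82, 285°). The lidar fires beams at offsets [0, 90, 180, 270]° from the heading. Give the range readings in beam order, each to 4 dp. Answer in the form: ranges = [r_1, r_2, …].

beam 1: φ=0°, α=285°
  direction (0.2588, -0.9659); cell (3,4); t to first gridline: x 1.6614, y 0.8489 (then +3.8637 / +1.0353)
    (3,3) via y @ 0.8489
    (4,3) via x @ 1.6614
    (4,2) via y @ 1.8842
    (4,1) via y @ 2.9195  # hit
  → r_1 = 2.9195
beam 2: φ=90°, α=15°
  direction (0.9659, 0.2588); cell (3,4); t to first gridline: x 0.4452, y 0.6955 (then +1.0353 / +3.8637)
    (4,4) via x @ 0.4452
    (4,5) via y @ 0.6955  # hit
  → r_2 = 0.6955
beam 3: φ=180°, α=105°
  direction (-0.2588, 0.9659); cell (3,4); t to first gridline: x 2.2023, y 0.1863 (then +3.8637 / +1.0353)
    (3,5) via y @ 0.1863
    (3,6) via y @ 1.2216  # hit
  → r_3 = 1.2216
beam 4: φ=270°, α=195°
  direction (-0.9659, -0.2588); cell (3,4); t to first gridline: x 0.5901, y 3.1682 (then +1.0353 / +3.8637)
    (2,4) via x @ 0.5901
    (1,4) via x @ 1.6254
    (0,4) via x @ 2.6607  # hit
  → r_4 = 2.6607

ranges = [2.9195, 0.6955, 1.2216, 2.6607]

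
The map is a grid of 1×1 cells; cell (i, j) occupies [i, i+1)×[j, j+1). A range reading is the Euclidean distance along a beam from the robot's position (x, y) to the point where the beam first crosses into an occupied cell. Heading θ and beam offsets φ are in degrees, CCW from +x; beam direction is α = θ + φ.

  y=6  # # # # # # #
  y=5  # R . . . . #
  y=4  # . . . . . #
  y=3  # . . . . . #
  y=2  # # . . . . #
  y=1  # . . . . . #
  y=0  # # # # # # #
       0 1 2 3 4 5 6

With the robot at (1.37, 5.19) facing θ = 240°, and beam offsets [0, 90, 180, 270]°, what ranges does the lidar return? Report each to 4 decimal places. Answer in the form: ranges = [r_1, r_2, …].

ranges = [0.7400, 5.3463, 0.9353, 0.4272]

beam 1: φ=0°, α=240°
  dir = (cos 240°, sin 240°) = (-0.5000, -0.8660); from cell (1,5)
  next x-line at t=0.7400, next y-line at t=0.2194; Δt_x=2.0000, Δt_y=1.1547
    y: enter (1,4) at t=0.2194
    x: enter (0,4) at t=0.7400 ← occupied
  → r_1 = 0.7400
beam 2: φ=90°, α=330°
  dir = (cos 330°, sin 330°) = (0.8660, -0.5000); from cell (1,5)
  next x-line at t=0.7275, next y-line at t=0.3800; Δt_x=1.1547, Δt_y=2.0000
    y: enter (1,4) at t=0.3800
    x: enter (2,4) at t=0.7275
    x: enter (3,4) at t=1.8822
    y: enter (3,3) at t=2.3800
    x: enter (4,3) at t=3.0369
    x: enter (5,3) at t=4.1916
    y: enter (5,2) at t=4.3800
    x: enter (6,2) at t=5.3463 ← occupied
  → r_2 = 5.3463
beam 3: φ=180°, α=60°
  dir = (cos 60°, sin 60°) = (0.5000, 0.8660); from cell (1,5)
  next x-line at t=1.2600, next y-line at t=0.9353; Δt_x=2.0000, Δt_y=1.1547
    y: enter (1,6) at t=0.9353 ← occupied
  → r_3 = 0.9353
beam 4: φ=270°, α=150°
  dir = (cos 150°, sin 150°) = (-0.8660, 0.5000); from cell (1,5)
  next x-line at t=0.4272, next y-line at t=1.6200; Δt_x=1.1547, Δt_y=2.0000
    x: enter (0,5) at t=0.4272 ← occupied
  → r_4 = 0.4272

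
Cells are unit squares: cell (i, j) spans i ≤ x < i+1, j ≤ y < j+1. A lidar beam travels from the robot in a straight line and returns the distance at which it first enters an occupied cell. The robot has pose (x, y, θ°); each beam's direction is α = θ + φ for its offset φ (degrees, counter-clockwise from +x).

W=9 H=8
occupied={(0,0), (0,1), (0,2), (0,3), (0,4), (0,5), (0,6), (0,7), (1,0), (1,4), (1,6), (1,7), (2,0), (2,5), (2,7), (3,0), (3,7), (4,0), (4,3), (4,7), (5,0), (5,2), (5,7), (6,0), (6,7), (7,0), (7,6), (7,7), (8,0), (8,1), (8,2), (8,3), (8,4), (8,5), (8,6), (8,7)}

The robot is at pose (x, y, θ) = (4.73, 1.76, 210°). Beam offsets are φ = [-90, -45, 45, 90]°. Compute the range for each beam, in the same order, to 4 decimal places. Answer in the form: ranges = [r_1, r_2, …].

ranges = [1.4318, 3.8616, 0.7868, 0.8776]

beam 1: φ=-90°, α=120°
  cosα=-0.5000 sinα=0.8660 | (4,1) | tMaxX 1.4600 tMaxY 0.2771 | tΔX 2.0000 tΔY 1.1547
    t=0.2771 [y] (4,2)
    t=1.4318 [y] (4,3) — stop
  → r_1 = 1.4318
beam 2: φ=-45°, α=165°
  cosα=-0.9659 sinα=0.2588 | (4,1) | tMaxX 0.7558 tMaxY 0.9273 | tΔX 1.0353 tΔY 3.8637
    t=0.7558 [x] (3,1)
    t=0.9273 [y] (3,2)
    t=1.7910 [x] (2,2)
    t=2.8263 [x] (1,2)
    t=3.8616 [x] (0,2) — stop
  → r_2 = 3.8616
beam 3: φ=45°, α=255°
  cosα=-0.2588 sinα=-0.9659 | (4,1) | tMaxX 2.8205 tMaxY 0.7868 | tΔX 3.8637 tΔY 1.0353
    t=0.7868 [y] (4,0) — stop
  → r_3 = 0.7868
beam 4: φ=90°, α=300°
  cosα=0.5000 sinα=-0.8660 | (4,1) | tMaxX 0.5400 tMaxY 0.8776 | tΔX 2.0000 tΔY 1.1547
    t=0.5400 [x] (5,1)
    t=0.8776 [y] (5,0) — stop
  → r_4 = 0.8776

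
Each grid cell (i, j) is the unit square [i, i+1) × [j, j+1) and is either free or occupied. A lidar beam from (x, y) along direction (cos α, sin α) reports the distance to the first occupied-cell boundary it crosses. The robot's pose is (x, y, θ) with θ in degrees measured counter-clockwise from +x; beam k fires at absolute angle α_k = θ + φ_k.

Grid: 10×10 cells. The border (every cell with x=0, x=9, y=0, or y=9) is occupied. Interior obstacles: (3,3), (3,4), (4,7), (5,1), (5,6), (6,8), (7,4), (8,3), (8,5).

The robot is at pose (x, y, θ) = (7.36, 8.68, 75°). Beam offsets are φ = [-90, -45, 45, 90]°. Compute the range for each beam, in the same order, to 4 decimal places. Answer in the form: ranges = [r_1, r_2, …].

beam 1: φ=-90°, α=345°
  direction (0.9659, -0.2588); cell (7,8); t to first gridline: x 0.6626, y 2.6273 (then +1.0353 / +3.8637)
    (8,8) via x @ 0.6626
    (9,8) via x @ 1.6979  # hit
  → r_1 = 1.6979
beam 2: φ=-45°, α=30°
  direction (0.8660, 0.5000); cell (7,8); t to first gridline: x 0.7390, y 0.6400 (then +1.1547 / +2.0000)
    (7,9) via y @ 0.6400  # hit
  → r_2 = 0.6400
beam 3: φ=45°, α=120°
  direction (-0.5000, 0.8660); cell (7,8); t to first gridline: x 0.7200, y 0.3695 (then +2.0000 / +1.1547)
    (7,9) via y @ 0.3695  # hit
  → r_3 = 0.3695
beam 4: φ=90°, α=165°
  direction (-0.9659, 0.2588); cell (7,8); t to first gridline: x 0.3727, y 1.2364 (then +1.0353 / +3.8637)
    (6,8) via x @ 0.3727  # hit
  → r_4 = 0.3727

ranges = [1.6979, 0.6400, 0.3695, 0.3727]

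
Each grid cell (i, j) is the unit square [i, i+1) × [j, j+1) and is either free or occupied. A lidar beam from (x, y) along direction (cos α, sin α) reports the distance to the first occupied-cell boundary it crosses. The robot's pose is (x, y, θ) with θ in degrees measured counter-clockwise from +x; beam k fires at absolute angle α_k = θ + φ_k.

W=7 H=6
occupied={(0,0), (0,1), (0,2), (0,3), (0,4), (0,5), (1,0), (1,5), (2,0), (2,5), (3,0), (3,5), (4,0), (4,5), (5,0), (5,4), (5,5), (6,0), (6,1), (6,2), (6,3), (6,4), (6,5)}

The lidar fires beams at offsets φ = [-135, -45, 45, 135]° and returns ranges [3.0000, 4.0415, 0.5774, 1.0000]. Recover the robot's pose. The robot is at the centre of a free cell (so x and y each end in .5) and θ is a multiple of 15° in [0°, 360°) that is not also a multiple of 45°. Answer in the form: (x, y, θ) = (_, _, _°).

Candidates: 19 free-cell centres × 16 headings = 304 poses. Raycast each; keep the one whose scan matches to 4 dp.
  (5.5, 1.5, 285°): beam 1 = 5.1962 ≠ 3.0000 ✗
  (3.5, 4.5, 195°): beam 1 = 0.5774 ≠ 3.0000 ✗
  (2.5, 4.5, 330°): beam 1 = 1.5529 ≠ 3.0000 ✗
  (4.5, 3.5, 330°): beam 1 = 3.6235 ≠ 3.0000 ✗
  …
  (2.5, 4.5, 15°): r_1=3.0000, r_2=4.0415, r_3=0.5774, r_4=1.0000 — all match ✓
No second candidate reproduces the full scan.

(x, y, θ) = (2.5, 4.5, 15°)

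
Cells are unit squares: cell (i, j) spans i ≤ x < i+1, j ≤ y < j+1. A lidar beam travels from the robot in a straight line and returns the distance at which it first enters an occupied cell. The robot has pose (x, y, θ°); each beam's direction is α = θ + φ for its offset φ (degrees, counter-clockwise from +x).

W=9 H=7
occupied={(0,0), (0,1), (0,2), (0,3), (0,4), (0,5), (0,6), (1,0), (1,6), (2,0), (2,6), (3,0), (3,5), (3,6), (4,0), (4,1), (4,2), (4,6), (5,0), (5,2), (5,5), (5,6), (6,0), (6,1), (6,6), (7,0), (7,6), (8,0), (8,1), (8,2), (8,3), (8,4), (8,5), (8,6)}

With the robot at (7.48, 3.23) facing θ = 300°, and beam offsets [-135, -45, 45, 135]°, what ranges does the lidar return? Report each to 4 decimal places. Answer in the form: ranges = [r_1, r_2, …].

beam 1: φ=-135°, α=165°
  dir = (cos 165°, sin 165°) = (-0.9659, 0.2588); from cell (7,3)
  next x-line at t=0.4969, next y-line at t=2.9751; Δt_x=1.0353, Δt_y=3.8637
    x: enter (6,3) at t=0.4969
    x: enter (5,3) at t=1.5322
    x: enter (4,3) at t=2.5675
    y: enter (4,4) at t=2.9751
    x: enter (3,4) at t=3.6028
    x: enter (2,4) at t=4.6380
    x: enter (1,4) at t=5.6733
    x: enter (0,4) at t=6.7086 ← occupied
  → r_1 = 6.7086
beam 2: φ=-45°, α=255°
  dir = (cos 255°, sin 255°) = (-0.2588, -0.9659); from cell (7,3)
  next x-line at t=1.8546, next y-line at t=0.2381; Δt_x=3.8637, Δt_y=1.0353
    y: enter (7,2) at t=0.2381
    y: enter (7,1) at t=1.2734
    x: enter (6,1) at t=1.8546 ← occupied
  → r_2 = 1.8546
beam 3: φ=45°, α=345°
  dir = (cos 345°, sin 345°) = (0.9659, -0.2588); from cell (7,3)
  next x-line at t=0.5383, next y-line at t=0.8887; Δt_x=1.0353, Δt_y=3.8637
    x: enter (8,3) at t=0.5383 ← occupied
  → r_3 = 0.5383
beam 4: φ=135°, α=75°
  dir = (cos 75°, sin 75°) = (0.2588, 0.9659); from cell (7,3)
  next x-line at t=2.0091, next y-line at t=0.7972; Δt_x=3.8637, Δt_y=1.0353
    y: enter (7,4) at t=0.7972
    y: enter (7,5) at t=1.8324
    x: enter (8,5) at t=2.0091 ← occupied
  → r_4 = 2.0091

ranges = [6.7086, 1.8546, 0.5383, 2.0091]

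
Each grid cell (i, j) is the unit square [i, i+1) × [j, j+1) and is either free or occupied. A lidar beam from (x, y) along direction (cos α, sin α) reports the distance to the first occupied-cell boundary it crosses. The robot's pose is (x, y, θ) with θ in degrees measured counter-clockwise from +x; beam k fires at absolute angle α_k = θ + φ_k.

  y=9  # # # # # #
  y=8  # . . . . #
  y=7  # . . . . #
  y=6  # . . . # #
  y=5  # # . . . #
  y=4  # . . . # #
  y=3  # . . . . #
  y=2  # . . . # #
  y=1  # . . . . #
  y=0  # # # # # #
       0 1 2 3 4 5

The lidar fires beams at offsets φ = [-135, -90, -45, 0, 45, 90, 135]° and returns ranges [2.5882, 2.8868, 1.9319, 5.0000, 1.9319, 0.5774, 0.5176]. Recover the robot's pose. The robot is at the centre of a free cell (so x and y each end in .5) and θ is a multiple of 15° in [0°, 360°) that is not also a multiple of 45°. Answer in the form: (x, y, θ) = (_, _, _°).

The pose lattice has 28·16 = 448 candidates. Test each by forward raycasting.
  (2.5, 3.5, 195°): beam 1 = 3.0000 ≠ 2.5882 ✗
  (2.5, 7.5, 165°): beam 1 = 2.8868 ≠ 2.5882 ✗
  (1.5, 4.5, 120°): beam 1 = 3.6235 ≠ 2.5882 ✗
  (3.5, 7.5, 210°): beam 1 = 1.5529 ≠ 2.5882 ✗
  (3.5, 4.5, 195°): beam 1 = 1.7321 ≠ 2.5882 ✗
  …
  (3.5, 6.5, 240°): r_1=2.5882, r_2=2.8868, r_3=1.9319, r_4=5.0000, r_5=1.9319, r_6=0.5774, r_7=0.5176 — all match ✓
Only this pose fits every beam.

(x, y, θ) = (3.5, 6.5, 240°)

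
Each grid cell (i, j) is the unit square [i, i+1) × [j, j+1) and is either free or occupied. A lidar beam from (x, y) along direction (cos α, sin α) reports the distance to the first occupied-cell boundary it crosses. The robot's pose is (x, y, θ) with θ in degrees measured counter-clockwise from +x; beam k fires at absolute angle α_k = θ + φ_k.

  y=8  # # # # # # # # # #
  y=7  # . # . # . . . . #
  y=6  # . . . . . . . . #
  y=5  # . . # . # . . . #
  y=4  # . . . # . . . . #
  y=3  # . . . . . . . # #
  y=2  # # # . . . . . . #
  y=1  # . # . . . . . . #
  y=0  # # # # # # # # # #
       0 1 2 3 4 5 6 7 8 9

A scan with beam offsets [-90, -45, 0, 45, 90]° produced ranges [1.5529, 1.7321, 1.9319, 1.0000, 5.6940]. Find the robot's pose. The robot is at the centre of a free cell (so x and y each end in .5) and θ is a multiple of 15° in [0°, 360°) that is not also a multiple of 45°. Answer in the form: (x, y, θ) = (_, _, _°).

The pose lattice has 47·16 = 752 candidates. Test each by forward raycasting.
  (5.5, 4.5, 75°): beam 1 = 2.5882 ≠ 1.5529 ✗
  (8.5, 5.5, 240°): beam 1 = 4.0415 ≠ 1.5529 ✗
  (3.5, 2.5, 165°): beam 1 = 1.9319 ≠ 1.5529 ✗
  (2.5, 6.5, 330°): beam 1 = 3.0000 ≠ 1.5529 ✗
  …
  (6.5, 6.5, 165°): r_1=1.5529, r_2=1.7321, r_3=1.9319, r_4=1.0000, r_5=5.6940 — all match ✓
Unique over the lattice → pose = (6.5, 6.5, 165°).

(x, y, θ) = (6.5, 6.5, 165°)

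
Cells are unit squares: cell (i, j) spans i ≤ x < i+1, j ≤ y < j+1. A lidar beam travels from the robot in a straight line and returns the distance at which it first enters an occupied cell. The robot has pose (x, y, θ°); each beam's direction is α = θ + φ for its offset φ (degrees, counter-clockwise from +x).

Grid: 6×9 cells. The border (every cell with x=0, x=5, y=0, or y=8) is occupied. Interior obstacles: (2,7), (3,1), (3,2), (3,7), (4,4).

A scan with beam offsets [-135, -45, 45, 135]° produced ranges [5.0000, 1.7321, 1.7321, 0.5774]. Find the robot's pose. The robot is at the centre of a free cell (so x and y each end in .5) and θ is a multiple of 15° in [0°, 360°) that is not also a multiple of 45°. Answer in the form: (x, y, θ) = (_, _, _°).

(x, y, θ) = (2.5, 2.5, 195°)

The pose lattice has 23·16 = 368 candidates. Test each by forward raycasting.
  (4.5, 6.5, 255°): beam 1 = 1.0000 ≠ 5.0000 ✗
  (2.5, 5.5, 150°): beam 1 = 2.5882 ≠ 5.0000 ✗
  (2.5, 1.5, 240°): beam 1 = 5.7956 ≠ 5.0000 ✗
  …
  (2.5, 2.5, 195°): r_1=5.0000, r_2=1.7321, r_3=1.7321, r_4=0.5774 — all match ✓
Unique over the lattice → pose = (2.5, 2.5, 195°).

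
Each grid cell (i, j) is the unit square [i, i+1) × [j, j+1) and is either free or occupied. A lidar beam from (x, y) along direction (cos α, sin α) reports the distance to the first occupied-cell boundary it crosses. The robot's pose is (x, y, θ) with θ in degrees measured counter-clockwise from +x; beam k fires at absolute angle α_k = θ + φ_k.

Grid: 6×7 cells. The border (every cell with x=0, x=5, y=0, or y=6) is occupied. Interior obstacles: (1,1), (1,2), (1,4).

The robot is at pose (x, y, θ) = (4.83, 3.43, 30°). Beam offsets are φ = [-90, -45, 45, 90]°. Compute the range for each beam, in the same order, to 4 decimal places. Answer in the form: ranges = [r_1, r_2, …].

ranges = [0.3400, 0.1760, 0.6568, 2.9676]

beam 1: φ=-90°, α=300°
  direction (0.5000, -0.8660); cell (4,3); t to first gridline: x 0.3400, y 0.4965 (then +2.0000 / +1.1547)
    (5,3) via x @ 0.3400  # hit
  → r_1 = 0.3400
beam 2: φ=-45°, α=345°
  direction (0.9659, -0.2588); cell (4,3); t to first gridline: x 0.1760, y 1.6614 (then +1.0353 / +3.8637)
    (5,3) via x @ 0.1760  # hit
  → r_2 = 0.1760
beam 3: φ=45°, α=75°
  direction (0.2588, 0.9659); cell (4,3); t to first gridline: x 0.6568, y 0.5901 (then +3.8637 / +1.0353)
    (4,4) via y @ 0.5901
    (5,4) via x @ 0.6568  # hit
  → r_3 = 0.6568
beam 4: φ=90°, α=120°
  direction (-0.5000, 0.8660); cell (4,3); t to first gridline: x 1.6600, y 0.6582 (then +2.0000 / +1.1547)
    (4,4) via y @ 0.6582
    (3,4) via x @ 1.6600
    (3,5) via y @ 1.8129
    (3,6) via y @ 2.9676  # hit
  → r_4 = 2.9676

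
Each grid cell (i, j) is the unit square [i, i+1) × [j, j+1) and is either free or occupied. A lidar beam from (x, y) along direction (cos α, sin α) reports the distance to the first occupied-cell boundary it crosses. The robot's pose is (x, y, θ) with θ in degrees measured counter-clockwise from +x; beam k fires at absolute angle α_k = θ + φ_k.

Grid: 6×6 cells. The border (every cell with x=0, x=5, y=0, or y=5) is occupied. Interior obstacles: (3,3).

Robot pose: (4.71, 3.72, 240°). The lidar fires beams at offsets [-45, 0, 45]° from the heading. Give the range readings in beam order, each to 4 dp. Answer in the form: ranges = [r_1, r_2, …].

beam 1: φ=-45°, α=195°
  d=(-0.9659,-0.2588)  start (4,3)  tX=0.7350 tY=2.7819  stride 1/|dx|=1.0353 1/|dy|=3.8637
    cross x-line → (3,3), t=0.7350 (wall)
  → r_1 = 0.7350
beam 2: φ=0°, α=240°
  d=(-0.5000,-0.8660)  start (4,3)  tX=1.4200 tY=0.8314  stride 1/|dx|=2.0000 1/|dy|=1.1547
    cross y-line → (4,2), t=0.8314
    cross x-line → (3,2), t=1.4200
    cross y-line → (3,1), t=1.9861
    cross y-line → (3,0), t=3.1408 (wall)
  → r_2 = 3.1408
beam 3: φ=45°, α=285°
  d=(0.2588,-0.9659)  start (4,3)  tX=1.1205 tY=0.7454  stride 1/|dx|=3.8637 1/|dy|=1.0353
    cross y-line → (4,2), t=0.7454
    cross x-line → (5,2), t=1.1205 (wall)
  → r_3 = 1.1205

ranges = [0.7350, 3.1408, 1.1205]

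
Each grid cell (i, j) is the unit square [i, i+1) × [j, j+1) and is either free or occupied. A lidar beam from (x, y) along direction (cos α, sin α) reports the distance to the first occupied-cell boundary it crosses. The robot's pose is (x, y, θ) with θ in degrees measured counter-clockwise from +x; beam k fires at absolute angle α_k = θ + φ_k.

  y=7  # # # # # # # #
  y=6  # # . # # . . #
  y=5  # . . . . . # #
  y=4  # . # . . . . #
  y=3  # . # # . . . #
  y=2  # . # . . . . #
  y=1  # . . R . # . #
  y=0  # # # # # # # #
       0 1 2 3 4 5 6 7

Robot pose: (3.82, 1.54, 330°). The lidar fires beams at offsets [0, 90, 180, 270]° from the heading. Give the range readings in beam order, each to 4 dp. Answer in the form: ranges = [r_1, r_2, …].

beam 1: φ=0°, α=330°
  cosα=0.8660 sinα=-0.5000 | (3,1) | tMaxX 0.2078 tMaxY 1.0800 | tΔX 1.1547 tΔY 2.0000
    t=0.2078 [x] (4,1)
    t=1.0800 [y] (4,0) — stop
  → r_1 = 1.0800
beam 2: φ=90°, α=60°
  cosα=0.5000 sinα=0.8660 | (3,1) | tMaxX 0.3600 tMaxY 0.5312 | tΔX 2.0000 tΔY 1.1547
    t=0.3600 [x] (4,1)
    t=0.5312 [y] (4,2)
    t=1.6859 [y] (4,3)
    t=2.3600 [x] (5,3)
    t=2.8406 [y] (5,4)
    t=3.9953 [y] (5,5)
    t=4.3600 [x] (6,5) — stop
  → r_2 = 4.3600
beam 3: φ=180°, α=150°
  cosα=-0.8660 sinα=0.5000 | (3,1) | tMaxX 0.9469 tMaxY 0.9200 | tΔX 1.1547 tΔY 2.0000
    t=0.9200 [y] (3,2)
    t=0.9469 [x] (2,2) — stop
  → r_3 = 0.9469
beam 4: φ=270°, α=240°
  cosα=-0.5000 sinα=-0.8660 | (3,1) | tMaxX 1.6400 tMaxY 0.6235 | tΔX 2.0000 tΔY 1.1547
    t=0.6235 [y] (3,0) — stop
  → r_4 = 0.6235

ranges = [1.0800, 4.3600, 0.9469, 0.6235]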